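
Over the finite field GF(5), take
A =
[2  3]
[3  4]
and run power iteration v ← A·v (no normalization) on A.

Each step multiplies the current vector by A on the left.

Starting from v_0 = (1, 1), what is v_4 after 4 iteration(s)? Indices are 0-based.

v_4 = (2, 3)

v_0 = (1, 1).
v_1 = A·v_0 = (0, 2).
v_2 = A·v_1 = (1, 3).
v_3 = A·v_2 = (1, 0).
v_4 = A·v_3 = (2, 3).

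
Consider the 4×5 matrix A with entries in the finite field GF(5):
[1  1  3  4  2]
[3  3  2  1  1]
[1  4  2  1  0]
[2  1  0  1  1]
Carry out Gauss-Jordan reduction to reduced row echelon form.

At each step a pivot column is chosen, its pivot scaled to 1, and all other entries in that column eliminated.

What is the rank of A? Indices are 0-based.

rank = 4

[1] R0 /= 1  ⇒  (1, 1, 3, 4, 2)
     R1 -= 3·R0  ⇒  (0, 0, 3, 4, 0)
     R2 -= 1·R0  ⇒  (0, 3, 4, 2, 3)
     R3 -= 2·R0  ⇒  (0, 4, 4, 3, 2)
[2] R1 <-> R2
[2] R1 /= 3  ⇒  (0, 1, 3, 4, 1)
     R0 -= 1·R1  ⇒  (1, 0, 0, 0, 1)
     R3 -= 4·R1  ⇒  (0, 0, 2, 2, 3)
[3] R2 /= 3  ⇒  (0, 0, 1, 3, 0)
     R1 -= 3·R2  ⇒  (0, 1, 0, 0, 1)
     R3 -= 2·R2  ⇒  (0, 0, 0, 1, 3)
[4] R3 /= 1  ⇒  (0, 0, 0, 1, 3)
     R2 -= 3·R3  ⇒  (0, 0, 1, 0, 1)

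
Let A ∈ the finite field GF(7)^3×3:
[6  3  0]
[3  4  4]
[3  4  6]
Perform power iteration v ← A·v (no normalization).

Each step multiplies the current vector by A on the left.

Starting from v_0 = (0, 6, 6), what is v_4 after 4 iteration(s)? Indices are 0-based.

v_0 = (0, 6, 6).
v_1 = A·v_0 = (4, 6, 4).
v_2 = A·v_1 = (0, 3, 4).
v_3 = A·v_2 = (2, 0, 1).
v_4 = A·v_3 = (5, 3, 5).

v_4 = (5, 3, 5)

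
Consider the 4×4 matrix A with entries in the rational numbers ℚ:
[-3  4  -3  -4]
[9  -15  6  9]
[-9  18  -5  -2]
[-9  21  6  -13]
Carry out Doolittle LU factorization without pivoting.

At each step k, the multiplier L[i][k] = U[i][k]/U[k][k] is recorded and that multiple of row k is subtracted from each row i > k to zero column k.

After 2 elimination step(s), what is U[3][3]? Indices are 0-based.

Step 1: pivot at (0,0) is -3.
  row1 ← row1 − (-3)·row0  ⇒  L[1][0]=-3, U row1=(0, -3, -3, -3)
  row2 ← row2 − (3)·row0  ⇒  L[2][0]=3, U row2=(0, 6, 4, 10)
  row3 ← row3 − (3)·row0  ⇒  L[3][0]=3, U row3=(0, 9, 15, -1)
Step 2: pivot at (1,1) is -3.
  row2 ← row2 − (-2)·row1  ⇒  L[2][1]=-2, U row2=(0, 0, -2, 4)
  row3 ← row3 − (-3)·row1  ⇒  L[3][1]=-3, U row3=(0, 0, 6, -10)

U[3][3] = -10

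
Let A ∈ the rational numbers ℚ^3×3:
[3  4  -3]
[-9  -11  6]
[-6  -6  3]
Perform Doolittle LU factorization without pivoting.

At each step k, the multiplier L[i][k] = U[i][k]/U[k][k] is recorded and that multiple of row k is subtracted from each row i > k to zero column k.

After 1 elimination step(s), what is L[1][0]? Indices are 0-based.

k=0: U[0][0]=3
  eliminate (1,0): mult=-3, new row 1: (0, 1, -3); set L[1][0]=-3
  eliminate (2,0): mult=-2, new row 2: (0, 2, -3); set L[2][0]=-2

L[1][0] = -3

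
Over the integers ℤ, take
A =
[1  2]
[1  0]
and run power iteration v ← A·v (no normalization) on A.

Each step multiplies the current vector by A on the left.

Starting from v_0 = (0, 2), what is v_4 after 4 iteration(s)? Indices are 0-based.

v_4 = (20, 12)

v_0 = (0, 2).
v_1 = A·v_0 = (4, 0).
v_2 = A·v_1 = (4, 4).
v_3 = A·v_2 = (12, 4).
v_4 = A·v_3 = (20, 12).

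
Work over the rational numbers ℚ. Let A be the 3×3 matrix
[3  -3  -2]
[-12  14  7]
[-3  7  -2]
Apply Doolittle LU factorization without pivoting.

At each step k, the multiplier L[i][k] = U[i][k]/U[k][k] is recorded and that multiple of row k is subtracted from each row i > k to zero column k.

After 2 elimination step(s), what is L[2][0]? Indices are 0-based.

Step 1: pivot at (0,0) is 3.
  row1 ← row1 − (-4)·row0  ⇒  L[1][0]=-4, U row1=(0, 2, -1)
  row2 ← row2 − (-1)·row0  ⇒  L[2][0]=-1, U row2=(0, 4, -4)
Step 2: pivot at (1,1) is 2.
  row2 ← row2 − (2)·row1  ⇒  L[2][1]=2, U row2=(0, 0, -2)

L[2][0] = -1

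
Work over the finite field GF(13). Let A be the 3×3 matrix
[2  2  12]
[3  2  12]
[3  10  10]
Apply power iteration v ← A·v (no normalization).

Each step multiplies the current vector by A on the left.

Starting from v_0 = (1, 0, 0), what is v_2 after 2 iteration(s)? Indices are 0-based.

v_0 = (1, 0, 0).
v_1 = A·v_0 = (2, 3, 3).
v_2 = A·v_1 = (7, 9, 1).

v_2 = (7, 9, 1)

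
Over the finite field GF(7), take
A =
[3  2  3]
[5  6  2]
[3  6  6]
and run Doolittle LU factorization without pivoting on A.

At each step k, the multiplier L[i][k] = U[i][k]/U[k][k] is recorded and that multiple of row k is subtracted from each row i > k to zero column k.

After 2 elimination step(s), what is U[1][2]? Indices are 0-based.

Step 1: pivot at (0,0) is 3.
  row1 ← row1 − (4)·row0  ⇒  L[1][0]=4, U row1=(0, 5, 4)
  row2 ← row2 − (1)·row0  ⇒  L[2][0]=1, U row2=(0, 4, 3)
Step 2: pivot at (1,1) is 5.
  row2 ← row2 − (5)·row1  ⇒  L[2][1]=5, U row2=(0, 0, 4)

U[1][2] = 4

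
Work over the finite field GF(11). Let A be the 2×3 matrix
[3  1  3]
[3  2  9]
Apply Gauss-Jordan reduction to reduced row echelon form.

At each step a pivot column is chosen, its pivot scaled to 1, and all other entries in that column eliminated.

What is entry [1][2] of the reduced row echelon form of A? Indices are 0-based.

M[1][2] = 6

pivot(0,0)=3: scale R0 → (1, 4, 1)
  clear (1,0): R1 −= (3)R0 → (0, 1, 6)
pivot(1,1)=1: scale R1 → (0, 1, 6)
  clear (0,1): R0 −= (4)R1 → (1, 0, 10)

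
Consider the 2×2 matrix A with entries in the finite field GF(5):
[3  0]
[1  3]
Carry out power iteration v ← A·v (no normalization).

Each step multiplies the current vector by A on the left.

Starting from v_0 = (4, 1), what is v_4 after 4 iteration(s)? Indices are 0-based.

v_4 = (4, 3)

v_0 = (4, 1).
v_1 = A·v_0 = (2, 2).
v_2 = A·v_1 = (1, 3).
v_3 = A·v_2 = (3, 0).
v_4 = A·v_3 = (4, 3).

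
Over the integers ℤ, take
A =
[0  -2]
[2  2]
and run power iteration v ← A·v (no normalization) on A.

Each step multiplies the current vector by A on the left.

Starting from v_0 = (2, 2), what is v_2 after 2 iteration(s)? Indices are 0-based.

v_0 = (2, 2).
v_1 = A·v_0 = (-4, 8).
v_2 = A·v_1 = (-16, 8).

v_2 = (-16, 8)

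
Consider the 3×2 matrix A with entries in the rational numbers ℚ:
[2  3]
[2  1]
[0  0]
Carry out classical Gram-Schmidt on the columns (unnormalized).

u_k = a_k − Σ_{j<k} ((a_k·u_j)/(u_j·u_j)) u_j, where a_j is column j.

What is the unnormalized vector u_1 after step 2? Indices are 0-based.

u_1 = (1, -1, 0)

Step 1: u_0 = a_0 = (2, 2, 0).
Step 2: u_1 = a_1 − (1)·u_0 = (1, -1, 0).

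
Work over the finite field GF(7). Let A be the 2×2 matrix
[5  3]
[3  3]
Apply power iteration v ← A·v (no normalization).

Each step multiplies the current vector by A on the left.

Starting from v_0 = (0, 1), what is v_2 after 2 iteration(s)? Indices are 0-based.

v_2 = (3, 4)

v_0 = (0, 1).
v_1 = A·v_0 = (3, 3).
v_2 = A·v_1 = (3, 4).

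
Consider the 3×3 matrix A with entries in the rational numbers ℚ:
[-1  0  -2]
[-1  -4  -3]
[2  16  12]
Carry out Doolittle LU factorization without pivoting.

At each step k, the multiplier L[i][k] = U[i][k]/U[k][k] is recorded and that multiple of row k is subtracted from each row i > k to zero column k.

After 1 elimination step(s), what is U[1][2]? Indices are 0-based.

U[1][2] = -1

Step 1: pivot at (0,0) is -1.
  row1 ← row1 − (1)·row0  ⇒  L[1][0]=1, U row1=(0, -4, -1)
  row2 ← row2 − (-2)·row0  ⇒  L[2][0]=-2, U row2=(0, 16, 8)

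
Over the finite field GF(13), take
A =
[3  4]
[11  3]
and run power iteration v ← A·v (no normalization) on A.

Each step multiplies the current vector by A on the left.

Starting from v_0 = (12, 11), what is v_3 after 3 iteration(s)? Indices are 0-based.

v_0 = (12, 11).
v_1 = A·v_0 = (2, 9).
v_2 = A·v_1 = (3, 10).
v_3 = A·v_2 = (10, 11).

v_3 = (10, 11)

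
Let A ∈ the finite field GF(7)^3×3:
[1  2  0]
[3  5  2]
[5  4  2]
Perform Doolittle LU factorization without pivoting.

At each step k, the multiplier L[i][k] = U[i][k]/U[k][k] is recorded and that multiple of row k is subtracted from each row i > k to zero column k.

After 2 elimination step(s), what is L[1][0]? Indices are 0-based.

L[1][0] = 3

Step 1: pivot at (0,0) is 1.
  row1 ← row1 − (3)·row0  ⇒  L[1][0]=3, U row1=(0, 6, 2)
  row2 ← row2 − (5)·row0  ⇒  L[2][0]=5, U row2=(0, 1, 2)
Step 2: pivot at (1,1) is 6.
  row2 ← row2 − (6)·row1  ⇒  L[2][1]=6, U row2=(0, 0, 4)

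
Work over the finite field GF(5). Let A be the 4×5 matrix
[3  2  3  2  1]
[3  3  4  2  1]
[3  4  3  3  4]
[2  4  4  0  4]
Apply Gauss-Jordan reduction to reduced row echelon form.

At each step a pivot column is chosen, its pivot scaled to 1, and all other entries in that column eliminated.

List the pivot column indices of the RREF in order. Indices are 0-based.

step 1: normalize row 0 (÷3) = (1, 4, 1, 4, 2)
  row 1: subtract 3×row0 = (0, 1, 1, 0, 0)
  row 2: subtract 3×row0 = (0, 2, 0, 1, 3)
  row 3: subtract 2×row0 = (0, 1, 2, 2, 0)
step 2: normalize row 1 (÷1) = (0, 1, 1, 0, 0)
  row 0: subtract 4×row1 = (1, 0, 2, 4, 2)
  row 2: subtract 2×row1 = (0, 0, 3, 1, 3)
  row 3: subtract 1×row1 = (0, 0, 1, 2, 0)
step 3: normalize row 2 (÷3) = (0, 0, 1, 2, 1)
  row 0: subtract 2×row2 = (1, 0, 0, 0, 0)
  row 1: subtract 1×row2 = (0, 1, 0, 3, 4)
  row 3: subtract 1×row2 = (0, 0, 0, 0, 4)
skip col 3 (zero from row 3)
step 4: normalize row 3 (÷4) = (0, 0, 0, 0, 1)
  row 1: subtract 4×row3 = (0, 1, 0, 3, 0)
  row 2: subtract 1×row3 = (0, 0, 1, 2, 0)

pivot columns: 0, 1, 2, 4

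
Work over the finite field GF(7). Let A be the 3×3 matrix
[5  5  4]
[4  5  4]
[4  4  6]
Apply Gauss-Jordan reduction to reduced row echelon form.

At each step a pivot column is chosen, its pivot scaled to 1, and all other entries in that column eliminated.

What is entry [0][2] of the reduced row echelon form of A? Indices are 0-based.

pivot(0,0)=5: scale R0 → (1, 1, 5)
  clear (1,0): R1 −= (4)R0 → (0, 1, 5)
  clear (2,0): R2 −= (4)R0 → (0, 0, 0)
pivot(1,1)=1: scale R1 → (0, 1, 5)
  clear (0,1): R0 −= (1)R1 → (1, 0, 0)
col 2: no nonzero at/below row 2; advance.

M[0][2] = 0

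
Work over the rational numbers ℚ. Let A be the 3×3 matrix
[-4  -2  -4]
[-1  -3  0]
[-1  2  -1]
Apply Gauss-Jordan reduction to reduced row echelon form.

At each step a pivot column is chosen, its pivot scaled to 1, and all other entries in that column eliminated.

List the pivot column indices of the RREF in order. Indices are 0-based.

pivot columns: 0, 1, 2

[1] R0 /= -4  ⇒  (1, 1/2, 1)
     R1 -= -1·R0  ⇒  (0, -5/2, 1)
     R2 -= -1·R0  ⇒  (0, 5/2, 0)
[2] R1 /= -5/2  ⇒  (0, 1, -2/5)
     R0 -= 1/2·R1  ⇒  (1, 0, 6/5)
     R2 -= 5/2·R1  ⇒  (0, 0, 1)
[3] R2 /= 1  ⇒  (0, 0, 1)
     R0 -= 6/5·R2  ⇒  (1, 0, 0)
     R1 -= -2/5·R2  ⇒  (0, 1, 0)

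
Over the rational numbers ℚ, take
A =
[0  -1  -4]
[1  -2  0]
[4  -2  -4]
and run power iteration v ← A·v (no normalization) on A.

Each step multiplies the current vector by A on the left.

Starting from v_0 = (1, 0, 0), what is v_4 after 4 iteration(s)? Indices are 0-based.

v_4 = (-19, 100, 290)

v_0 = (1, 0, 0).
v_1 = A·v_0 = (0, 1, 4).
v_2 = A·v_1 = (-17, -2, -18).
v_3 = A·v_2 = (74, -13, 8).
v_4 = A·v_3 = (-19, 100, 290).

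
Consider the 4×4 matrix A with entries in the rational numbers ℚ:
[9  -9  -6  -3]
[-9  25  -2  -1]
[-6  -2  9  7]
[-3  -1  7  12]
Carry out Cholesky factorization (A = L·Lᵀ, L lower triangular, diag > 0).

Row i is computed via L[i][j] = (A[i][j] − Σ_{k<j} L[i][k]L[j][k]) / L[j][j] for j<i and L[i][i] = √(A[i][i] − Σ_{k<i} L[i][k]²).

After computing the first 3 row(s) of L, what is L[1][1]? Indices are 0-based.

Step 1: L[0][0] = √(9) = 3.
  L[1][0] = (-9) / L[0][0] = -3.
Step 2: L[1][1] = √(16) = 4.
  L[2][0] = (-6) / L[0][0] = -2.
  L[2][1] = (-8) / L[1][1] = -2.
Step 3: L[2][2] = √(1) = 1.

L[1][1] = 4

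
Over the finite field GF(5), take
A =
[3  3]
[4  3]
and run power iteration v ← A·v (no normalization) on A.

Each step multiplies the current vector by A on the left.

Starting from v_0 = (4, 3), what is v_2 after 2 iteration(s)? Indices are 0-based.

v_0 = (4, 3).
v_1 = A·v_0 = (1, 0).
v_2 = A·v_1 = (3, 4).

v_2 = (3, 4)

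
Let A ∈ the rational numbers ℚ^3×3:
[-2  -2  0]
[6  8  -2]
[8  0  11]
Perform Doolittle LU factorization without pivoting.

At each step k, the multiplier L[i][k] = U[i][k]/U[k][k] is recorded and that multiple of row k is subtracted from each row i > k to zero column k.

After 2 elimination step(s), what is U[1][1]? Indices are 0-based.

U[1][1] = 2

[col 0] pivot -2
  R1 -= -3*R0 → (0, 2, -2)  (L[1][0] := -3)
  R2 -= -4*R0 → (0, -8, 11)  (L[2][0] := -4)
[col 1] pivot 2
  R2 -= -4*R1 → (0, 0, 3)  (L[2][1] := -4)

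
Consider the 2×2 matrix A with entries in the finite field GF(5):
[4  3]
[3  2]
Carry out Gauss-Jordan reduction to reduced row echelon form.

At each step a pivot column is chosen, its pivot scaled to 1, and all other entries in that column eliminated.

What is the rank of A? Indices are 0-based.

[1] R0 /= 4  ⇒  (1, 2)
     R1 -= 3·R0  ⇒  (0, 1)
[2] R1 /= 1  ⇒  (0, 1)
     R0 -= 2·R1  ⇒  (1, 0)

rank = 2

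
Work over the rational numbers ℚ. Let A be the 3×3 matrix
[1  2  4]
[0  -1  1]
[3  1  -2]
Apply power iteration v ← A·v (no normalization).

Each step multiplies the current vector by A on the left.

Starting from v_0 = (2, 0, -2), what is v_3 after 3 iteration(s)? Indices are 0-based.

v_3 = (-106, -52, 182)

v_0 = (2, 0, -2).
v_1 = A·v_0 = (-6, -2, 10).
v_2 = A·v_1 = (30, 12, -40).
v_3 = A·v_2 = (-106, -52, 182).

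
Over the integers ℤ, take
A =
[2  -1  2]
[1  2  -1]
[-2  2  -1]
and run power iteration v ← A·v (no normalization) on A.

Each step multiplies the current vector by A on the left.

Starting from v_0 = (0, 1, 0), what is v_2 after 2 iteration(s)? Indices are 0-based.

v_0 = (0, 1, 0).
v_1 = A·v_0 = (-1, 2, 2).
v_2 = A·v_1 = (0, 1, 4).

v_2 = (0, 1, 4)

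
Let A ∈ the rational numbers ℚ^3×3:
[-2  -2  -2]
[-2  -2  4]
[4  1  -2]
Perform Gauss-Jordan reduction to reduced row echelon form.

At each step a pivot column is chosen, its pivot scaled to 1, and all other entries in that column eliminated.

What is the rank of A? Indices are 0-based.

pivot(0,0)=-2: scale R0 → (1, 1, 1)
  clear (1,0): R1 −= (-2)R0 → (0, 0, 6)
  clear (2,0): R2 −= (4)R0 → (0, -3, -6)
pivot(1,1): swap R1↔R2
pivot(1,1)=-3: scale R1 → (0, 1, 2)
  clear (0,1): R0 −= (1)R1 → (1, 0, -1)
pivot(2,2)=6: scale R2 → (0, 0, 1)
  clear (0,2): R0 −= (-1)R2 → (1, 0, 0)
  clear (1,2): R1 −= (2)R2 → (0, 1, 0)

rank = 3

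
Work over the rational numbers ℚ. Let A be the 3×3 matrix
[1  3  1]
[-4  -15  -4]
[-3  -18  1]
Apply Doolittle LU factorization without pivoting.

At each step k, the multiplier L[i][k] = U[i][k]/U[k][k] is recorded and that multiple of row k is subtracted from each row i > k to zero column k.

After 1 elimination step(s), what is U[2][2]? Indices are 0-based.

U[2][2] = 4

k=0: U[0][0]=1
  eliminate (1,0): mult=-4, new row 1: (0, -3, 0); set L[1][0]=-4
  eliminate (2,0): mult=-3, new row 2: (0, -9, 4); set L[2][0]=-3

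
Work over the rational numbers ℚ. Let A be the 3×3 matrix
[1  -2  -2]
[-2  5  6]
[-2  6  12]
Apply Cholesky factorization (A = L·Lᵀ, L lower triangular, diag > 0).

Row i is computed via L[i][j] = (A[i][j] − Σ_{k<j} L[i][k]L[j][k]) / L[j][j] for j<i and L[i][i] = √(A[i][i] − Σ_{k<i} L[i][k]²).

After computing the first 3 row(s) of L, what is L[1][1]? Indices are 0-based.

L[1][1] = 1

Step 1: L[0][0] = √(1) = 1.
  L[1][0] = (-2) / L[0][0] = -2.
Step 2: L[1][1] = √(1) = 1.
  L[2][0] = (-2) / L[0][0] = -2.
  L[2][1] = (2) / L[1][1] = 2.
Step 3: L[2][2] = √(4) = 2.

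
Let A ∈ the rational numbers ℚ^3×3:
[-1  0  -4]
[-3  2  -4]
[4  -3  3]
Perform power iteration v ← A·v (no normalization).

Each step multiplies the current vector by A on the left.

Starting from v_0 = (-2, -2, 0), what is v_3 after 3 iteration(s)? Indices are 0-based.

v_0 = (-2, -2, 0).
v_1 = A·v_0 = (2, 2, -2).
v_2 = A·v_1 = (6, 6, -4).
v_3 = A·v_2 = (10, 10, -6).

v_3 = (10, 10, -6)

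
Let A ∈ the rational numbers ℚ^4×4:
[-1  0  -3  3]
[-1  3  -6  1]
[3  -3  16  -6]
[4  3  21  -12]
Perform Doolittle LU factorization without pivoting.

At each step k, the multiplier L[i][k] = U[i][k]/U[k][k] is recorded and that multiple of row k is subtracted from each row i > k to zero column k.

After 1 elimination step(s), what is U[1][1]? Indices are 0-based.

U[1][1] = 3

[col 0] pivot -1
  R1 -= 1*R0 → (0, 3, -3, -2)  (L[1][0] := 1)
  R2 -= -3*R0 → (0, -3, 7, 3)  (L[2][0] := -3)
  R3 -= -4*R0 → (0, 3, 9, 0)  (L[3][0] := -4)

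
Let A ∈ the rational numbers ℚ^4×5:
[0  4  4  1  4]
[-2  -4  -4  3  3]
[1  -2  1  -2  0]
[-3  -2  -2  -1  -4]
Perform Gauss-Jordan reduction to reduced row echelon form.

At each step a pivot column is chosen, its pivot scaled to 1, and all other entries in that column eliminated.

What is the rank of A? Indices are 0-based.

rank = 4

pivot(0,0): swap R0↔R1
pivot(0,0)=-2: scale R0 → (1, 2, 2, -3/2, -3/2)
  clear (2,0): R2 −= (1)R0 → (0, -4, -1, -1/2, 3/2)
  clear (3,0): R3 −= (-3)R0 → (0, 4, 4, -11/2, -17/2)
pivot(1,1)=4: scale R1 → (0, 1, 1, 1/4, 1)
  clear (0,1): R0 −= (2)R1 → (1, 0, 0, -2, -7/2)
  clear (2,1): R2 −= (-4)R1 → (0, 0, 3, 1/2, 11/2)
  clear (3,1): R3 −= (4)R1 → (0, 0, 0, -13/2, -25/2)
pivot(2,2)=3: scale R2 → (0, 0, 1, 1/6, 11/6)
  clear (1,2): R1 −= (1)R2 → (0, 1, 0, 1/12, -5/6)
pivot(3,3)=-13/2: scale R3 → (0, 0, 0, 1, 25/13)
  clear (0,3): R0 −= (-2)R3 → (1, 0, 0, 0, 9/26)
  clear (1,3): R1 −= (1/12)R3 → (0, 1, 0, 0, -155/156)
  clear (2,3): R2 −= (1/6)R3 → (0, 0, 1, 0, 59/39)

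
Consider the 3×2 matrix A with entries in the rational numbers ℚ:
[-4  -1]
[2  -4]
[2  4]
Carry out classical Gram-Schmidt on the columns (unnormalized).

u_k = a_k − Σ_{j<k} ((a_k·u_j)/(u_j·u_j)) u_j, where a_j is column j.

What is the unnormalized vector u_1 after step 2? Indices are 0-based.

u_1 = (-1/3, -13/3, 11/3)

Step 1: u_0 = a_0 = (-4, 2, 2).
Step 2: u_1 = a_1 − (1/6)·u_0 = (-1/3, -13/3, 11/3).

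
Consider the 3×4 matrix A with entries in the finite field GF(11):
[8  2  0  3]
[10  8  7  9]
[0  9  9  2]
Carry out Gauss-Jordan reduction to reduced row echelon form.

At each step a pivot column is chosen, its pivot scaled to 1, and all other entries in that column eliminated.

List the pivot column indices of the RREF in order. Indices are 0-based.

[1] R0 /= 8  ⇒  (1, 3, 0, 10)
     R1 -= 10·R0  ⇒  (0, 0, 7, 8)
[2] R1 <-> R2
[2] R1 /= 9  ⇒  (0, 1, 1, 10)
     R0 -= 3·R1  ⇒  (1, 0, 8, 2)
[3] R2 /= 7  ⇒  (0, 0, 1, 9)
     R0 -= 8·R2  ⇒  (1, 0, 0, 7)
     R1 -= 1·R2  ⇒  (0, 1, 0, 1)

pivot columns: 0, 1, 2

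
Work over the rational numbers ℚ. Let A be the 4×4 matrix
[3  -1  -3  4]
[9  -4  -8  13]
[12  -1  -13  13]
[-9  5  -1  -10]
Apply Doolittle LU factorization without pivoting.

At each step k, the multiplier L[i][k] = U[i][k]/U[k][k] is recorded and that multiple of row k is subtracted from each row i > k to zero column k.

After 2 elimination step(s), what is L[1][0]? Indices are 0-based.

L[1][0] = 3

Step 1: pivot at (0,0) is 3.
  row1 ← row1 − (3)·row0  ⇒  L[1][0]=3, U row1=(0, -1, 1, 1)
  row2 ← row2 − (4)·row0  ⇒  L[2][0]=4, U row2=(0, 3, -1, -3)
  row3 ← row3 − (-3)·row0  ⇒  L[3][0]=-3, U row3=(0, 2, -10, 2)
Step 2: pivot at (1,1) is -1.
  row2 ← row2 − (-3)·row1  ⇒  L[2][1]=-3, U row2=(0, 0, 2, 0)
  row3 ← row3 − (-2)·row1  ⇒  L[3][1]=-2, U row3=(0, 0, -8, 4)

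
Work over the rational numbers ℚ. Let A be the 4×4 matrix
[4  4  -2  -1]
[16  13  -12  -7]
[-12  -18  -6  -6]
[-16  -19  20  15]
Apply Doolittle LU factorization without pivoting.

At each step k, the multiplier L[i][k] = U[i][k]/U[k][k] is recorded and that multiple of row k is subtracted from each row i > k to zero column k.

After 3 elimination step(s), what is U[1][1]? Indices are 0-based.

U[1][1] = -3

Step 1: pivot at (0,0) is 4.
  row1 ← row1 − (4)·row0  ⇒  L[1][0]=4, U row1=(0, -3, -4, -3)
  row2 ← row2 − (-3)·row0  ⇒  L[2][0]=-3, U row2=(0, -6, -12, -9)
  row3 ← row3 − (-4)·row0  ⇒  L[3][0]=-4, U row3=(0, -3, 12, 11)
Step 2: pivot at (1,1) is -3.
  row2 ← row2 − (2)·row1  ⇒  L[2][1]=2, U row2=(0, 0, -4, -3)
  row3 ← row3 − (1)·row1  ⇒  L[3][1]=1, U row3=(0, 0, 16, 14)
Step 3: pivot at (2,2) is -4.
  row3 ← row3 − (-4)·row2  ⇒  L[3][2]=-4, U row3=(0, 0, 0, 2)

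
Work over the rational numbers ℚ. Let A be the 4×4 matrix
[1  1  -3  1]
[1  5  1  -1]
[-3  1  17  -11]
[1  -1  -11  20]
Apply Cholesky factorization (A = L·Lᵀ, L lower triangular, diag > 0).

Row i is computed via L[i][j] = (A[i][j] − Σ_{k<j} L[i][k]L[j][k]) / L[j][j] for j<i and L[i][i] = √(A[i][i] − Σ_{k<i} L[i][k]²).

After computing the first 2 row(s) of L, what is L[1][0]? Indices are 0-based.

L[1][0] = 1

Step 1: L[0][0] = √(1) = 1.
  L[1][0] = (1) / L[0][0] = 1.
Step 2: L[1][1] = √(4) = 2.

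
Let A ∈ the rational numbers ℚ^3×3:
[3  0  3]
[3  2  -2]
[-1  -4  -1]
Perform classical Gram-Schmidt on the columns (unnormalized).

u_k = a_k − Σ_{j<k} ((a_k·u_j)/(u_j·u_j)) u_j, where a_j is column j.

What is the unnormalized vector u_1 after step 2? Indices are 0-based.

Step 1: u_0 = a_0 = (3, 3, -1).
Step 2: u_1 = a_1 − (10/19)·u_0 = (-30/19, 8/19, -66/19).

u_1 = (-30/19, 8/19, -66/19)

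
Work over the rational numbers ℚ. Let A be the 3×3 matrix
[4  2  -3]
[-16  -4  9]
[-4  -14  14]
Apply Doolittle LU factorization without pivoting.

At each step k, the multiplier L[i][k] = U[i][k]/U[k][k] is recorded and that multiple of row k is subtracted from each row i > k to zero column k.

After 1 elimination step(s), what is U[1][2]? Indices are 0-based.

Step 1: pivot at (0,0) is 4.
  row1 ← row1 − (-4)·row0  ⇒  L[1][0]=-4, U row1=(0, 4, -3)
  row2 ← row2 − (-1)·row0  ⇒  L[2][0]=-1, U row2=(0, -12, 11)

U[1][2] = -3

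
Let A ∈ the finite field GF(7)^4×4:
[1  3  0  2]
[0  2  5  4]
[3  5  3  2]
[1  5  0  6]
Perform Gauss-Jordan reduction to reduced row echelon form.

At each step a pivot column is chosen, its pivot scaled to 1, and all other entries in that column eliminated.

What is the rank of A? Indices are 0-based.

rank = 4

pivot(0,0)=1: scale R0 → (1, 3, 0, 2)
  clear (2,0): R2 −= (3)R0 → (0, 3, 3, 3)
  clear (3,0): R3 −= (1)R0 → (0, 2, 0, 4)
pivot(1,1)=2: scale R1 → (0, 1, 6, 2)
  clear (0,1): R0 −= (3)R1 → (1, 0, 3, 3)
  clear (2,1): R2 −= (3)R1 → (0, 0, 6, 4)
  clear (3,1): R3 −= (2)R1 → (0, 0, 2, 0)
pivot(2,2)=6: scale R2 → (0, 0, 1, 3)
  clear (0,2): R0 −= (3)R2 → (1, 0, 0, 1)
  clear (1,2): R1 −= (6)R2 → (0, 1, 0, 5)
  clear (3,2): R3 −= (2)R2 → (0, 0, 0, 1)
pivot(3,3)=1: scale R3 → (0, 0, 0, 1)
  clear (0,3): R0 −= (1)R3 → (1, 0, 0, 0)
  clear (1,3): R1 −= (5)R3 → (0, 1, 0, 0)
  clear (2,3): R2 −= (3)R3 → (0, 0, 1, 0)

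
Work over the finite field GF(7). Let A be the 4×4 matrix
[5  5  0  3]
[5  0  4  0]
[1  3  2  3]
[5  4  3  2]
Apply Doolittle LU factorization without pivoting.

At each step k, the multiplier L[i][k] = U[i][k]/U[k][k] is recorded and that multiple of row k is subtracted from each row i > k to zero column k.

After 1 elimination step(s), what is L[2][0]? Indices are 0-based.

k=0: U[0][0]=5
  eliminate (1,0): mult=1, new row 1: (0, 2, 4, 4); set L[1][0]=1
  eliminate (2,0): mult=3, new row 2: (0, 2, 2, 1); set L[2][0]=3
  eliminate (3,0): mult=1, new row 3: (0, 6, 3, 6); set L[3][0]=1

L[2][0] = 3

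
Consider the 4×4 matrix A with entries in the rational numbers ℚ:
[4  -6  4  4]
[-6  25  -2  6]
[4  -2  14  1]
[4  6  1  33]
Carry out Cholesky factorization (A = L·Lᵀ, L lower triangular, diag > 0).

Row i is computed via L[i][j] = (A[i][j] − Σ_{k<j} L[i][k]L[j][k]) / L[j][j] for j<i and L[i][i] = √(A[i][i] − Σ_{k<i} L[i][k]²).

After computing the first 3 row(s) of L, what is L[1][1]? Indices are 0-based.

Step 1: L[0][0] = √(4) = 2.
  L[1][0] = (-6) / L[0][0] = -3.
Step 2: L[1][1] = √(16) = 4.
  L[2][0] = (4) / L[0][0] = 2.
  L[2][1] = (4) / L[1][1] = 1.
Step 3: L[2][2] = √(9) = 3.

L[1][1] = 4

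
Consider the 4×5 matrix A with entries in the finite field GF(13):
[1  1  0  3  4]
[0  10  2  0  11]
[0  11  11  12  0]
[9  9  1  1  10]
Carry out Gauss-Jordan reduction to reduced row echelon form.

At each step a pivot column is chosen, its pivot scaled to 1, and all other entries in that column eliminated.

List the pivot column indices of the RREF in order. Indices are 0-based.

[1] R0 /= 1  ⇒  (1, 1, 0, 3, 4)
     R3 -= 9·R0  ⇒  (0, 0, 1, 0, 0)
[2] R1 /= 10  ⇒  (0, 1, 8, 0, 5)
     R0 -= 1·R1  ⇒  (1, 0, 5, 3, 12)
     R2 -= 11·R1  ⇒  (0, 0, 1, 12, 10)
[3] R2 /= 1  ⇒  (0, 0, 1, 12, 10)
     R0 -= 5·R2  ⇒  (1, 0, 0, 8, 1)
     R1 -= 8·R2  ⇒  (0, 1, 0, 8, 3)
     R3 -= 1·R2  ⇒  (0, 0, 0, 1, 3)
[4] R3 /= 1  ⇒  (0, 0, 0, 1, 3)
     R0 -= 8·R3  ⇒  (1, 0, 0, 0, 3)
     R1 -= 8·R3  ⇒  (0, 1, 0, 0, 5)
     R2 -= 12·R3  ⇒  (0, 0, 1, 0, 0)

pivot columns: 0, 1, 2, 3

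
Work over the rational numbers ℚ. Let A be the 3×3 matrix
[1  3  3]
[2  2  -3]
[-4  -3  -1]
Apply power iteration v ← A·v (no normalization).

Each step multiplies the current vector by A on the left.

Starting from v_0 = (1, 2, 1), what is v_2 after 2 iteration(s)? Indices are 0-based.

v_2 = (-14, 59, -38)

v_0 = (1, 2, 1).
v_1 = A·v_0 = (10, 3, -11).
v_2 = A·v_1 = (-14, 59, -38).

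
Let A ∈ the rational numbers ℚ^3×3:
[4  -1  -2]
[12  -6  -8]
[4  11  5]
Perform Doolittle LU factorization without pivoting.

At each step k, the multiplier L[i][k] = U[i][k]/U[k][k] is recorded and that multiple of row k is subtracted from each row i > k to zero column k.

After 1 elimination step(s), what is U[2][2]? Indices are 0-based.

[col 0] pivot 4
  R1 -= 3*R0 → (0, -3, -2)  (L[1][0] := 3)
  R2 -= 1*R0 → (0, 12, 7)  (L[2][0] := 1)

U[2][2] = 7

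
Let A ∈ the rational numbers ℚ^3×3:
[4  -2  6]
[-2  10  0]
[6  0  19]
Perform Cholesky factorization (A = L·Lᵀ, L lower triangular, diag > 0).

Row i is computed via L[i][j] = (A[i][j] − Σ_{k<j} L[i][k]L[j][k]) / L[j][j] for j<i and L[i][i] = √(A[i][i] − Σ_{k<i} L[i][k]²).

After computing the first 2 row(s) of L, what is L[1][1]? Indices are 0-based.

Step 1: L[0][0] = √(4) = 2.
  L[1][0] = (-2) / L[0][0] = -1.
Step 2: L[1][1] = √(9) = 3.

L[1][1] = 3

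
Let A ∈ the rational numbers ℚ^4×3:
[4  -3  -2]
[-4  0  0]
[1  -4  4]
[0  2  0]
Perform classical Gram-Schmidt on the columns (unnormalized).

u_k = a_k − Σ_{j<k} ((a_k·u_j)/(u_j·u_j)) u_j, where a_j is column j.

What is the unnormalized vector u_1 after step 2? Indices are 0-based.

Step 1: u_0 = a_0 = (4, -4, 1, 0).
Step 2: u_1 = a_1 − (-16/33)·u_0 = (-35/33, -64/33, -116/33, 2).

u_1 = (-35/33, -64/33, -116/33, 2)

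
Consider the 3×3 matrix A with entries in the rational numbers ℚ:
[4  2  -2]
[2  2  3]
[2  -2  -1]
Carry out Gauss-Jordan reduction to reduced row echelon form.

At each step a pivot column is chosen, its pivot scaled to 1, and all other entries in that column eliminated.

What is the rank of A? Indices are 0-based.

[1] R0 /= 4  ⇒  (1, 1/2, -1/2)
     R1 -= 2·R0  ⇒  (0, 1, 4)
     R2 -= 2·R0  ⇒  (0, -3, 0)
[2] R1 /= 1  ⇒  (0, 1, 4)
     R0 -= 1/2·R1  ⇒  (1, 0, -5/2)
     R2 -= -3·R1  ⇒  (0, 0, 12)
[3] R2 /= 12  ⇒  (0, 0, 1)
     R0 -= -5/2·R2  ⇒  (1, 0, 0)
     R1 -= 4·R2  ⇒  (0, 1, 0)

rank = 3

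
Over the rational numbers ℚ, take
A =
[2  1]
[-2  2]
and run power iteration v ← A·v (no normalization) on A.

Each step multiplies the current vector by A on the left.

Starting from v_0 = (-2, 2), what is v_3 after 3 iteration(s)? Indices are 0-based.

v_3 = (28, 32)

v_0 = (-2, 2).
v_1 = A·v_0 = (-2, 8).
v_2 = A·v_1 = (4, 20).
v_3 = A·v_2 = (28, 32).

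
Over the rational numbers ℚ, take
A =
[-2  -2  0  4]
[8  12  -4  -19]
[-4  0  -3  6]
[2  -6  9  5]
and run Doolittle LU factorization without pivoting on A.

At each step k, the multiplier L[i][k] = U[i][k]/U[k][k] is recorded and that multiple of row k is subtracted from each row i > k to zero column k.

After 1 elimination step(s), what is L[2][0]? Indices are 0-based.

L[2][0] = 2

Step 1: pivot at (0,0) is -2.
  row1 ← row1 − (-4)·row0  ⇒  L[1][0]=-4, U row1=(0, 4, -4, -3)
  row2 ← row2 − (2)·row0  ⇒  L[2][0]=2, U row2=(0, 4, -3, -2)
  row3 ← row3 − (-1)·row0  ⇒  L[3][0]=-1, U row3=(0, -8, 9, 9)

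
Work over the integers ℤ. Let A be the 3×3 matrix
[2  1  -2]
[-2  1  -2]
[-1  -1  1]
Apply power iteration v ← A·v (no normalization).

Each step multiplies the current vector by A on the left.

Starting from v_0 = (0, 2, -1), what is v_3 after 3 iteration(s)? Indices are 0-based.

v_3 = (60, -12, -31)

v_0 = (0, 2, -1).
v_1 = A·v_0 = (4, 4, -3).
v_2 = A·v_1 = (18, 2, -11).
v_3 = A·v_2 = (60, -12, -31).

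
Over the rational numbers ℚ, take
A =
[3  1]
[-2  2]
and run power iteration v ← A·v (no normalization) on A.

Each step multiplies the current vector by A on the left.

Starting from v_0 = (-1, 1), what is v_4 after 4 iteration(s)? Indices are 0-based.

v_0 = (-1, 1).
v_1 = A·v_0 = (-2, 4).
v_2 = A·v_1 = (-2, 12).
v_3 = A·v_2 = (6, 28).
v_4 = A·v_3 = (46, 44).

v_4 = (46, 44)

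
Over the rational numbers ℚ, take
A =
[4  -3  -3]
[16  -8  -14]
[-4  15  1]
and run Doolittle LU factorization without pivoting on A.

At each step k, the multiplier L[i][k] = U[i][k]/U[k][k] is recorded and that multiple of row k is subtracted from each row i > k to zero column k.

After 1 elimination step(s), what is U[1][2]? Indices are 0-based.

U[1][2] = -2

[col 0] pivot 4
  R1 -= 4*R0 → (0, 4, -2)  (L[1][0] := 4)
  R2 -= -1*R0 → (0, 12, -2)  (L[2][0] := -1)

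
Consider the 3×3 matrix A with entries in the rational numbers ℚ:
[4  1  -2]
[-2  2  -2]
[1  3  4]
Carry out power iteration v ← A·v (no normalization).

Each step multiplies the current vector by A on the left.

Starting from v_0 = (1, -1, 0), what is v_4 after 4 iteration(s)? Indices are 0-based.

v_0 = (1, -1, 0).
v_1 = A·v_0 = (3, -4, -2).
v_2 = A·v_1 = (12, -10, -17).
v_3 = A·v_2 = (72, -10, -86).
v_4 = A·v_3 = (450, 8, -302).

v_4 = (450, 8, -302)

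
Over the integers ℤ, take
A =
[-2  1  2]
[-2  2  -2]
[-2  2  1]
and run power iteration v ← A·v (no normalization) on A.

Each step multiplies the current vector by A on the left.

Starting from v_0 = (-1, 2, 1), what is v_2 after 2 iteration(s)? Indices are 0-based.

v_0 = (-1, 2, 1).
v_1 = A·v_0 = (6, 4, 7).
v_2 = A·v_1 = (6, -18, 3).

v_2 = (6, -18, 3)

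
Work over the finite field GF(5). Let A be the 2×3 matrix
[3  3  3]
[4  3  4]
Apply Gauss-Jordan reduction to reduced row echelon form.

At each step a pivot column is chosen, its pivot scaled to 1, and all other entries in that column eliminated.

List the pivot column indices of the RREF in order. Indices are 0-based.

pivot columns: 0, 1

pivot(0,0)=3: scale R0 → (1, 1, 1)
  clear (1,0): R1 −= (4)R0 → (0, 4, 0)
pivot(1,1)=4: scale R1 → (0, 1, 0)
  clear (0,1): R0 −= (1)R1 → (1, 0, 1)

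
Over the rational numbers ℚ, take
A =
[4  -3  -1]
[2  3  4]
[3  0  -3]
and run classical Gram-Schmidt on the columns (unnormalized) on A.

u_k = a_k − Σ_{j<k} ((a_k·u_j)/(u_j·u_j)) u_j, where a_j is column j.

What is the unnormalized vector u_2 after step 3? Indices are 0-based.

u_2 = (3/2, 3/2, -3)

Step 1: u_0 = a_0 = (4, 2, 3).
Step 2: u_1 = a_1 − (-6/29)·u_0 = (-63/29, 99/29, 18/29).
Step 3: u_2 = a_2 − (-5/29)·u_0 − (5/6)·u_1 = (3/2, 3/2, -3).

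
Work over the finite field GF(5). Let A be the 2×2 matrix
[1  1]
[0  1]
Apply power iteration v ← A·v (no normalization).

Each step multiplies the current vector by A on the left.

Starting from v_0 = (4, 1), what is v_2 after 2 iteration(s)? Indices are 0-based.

v_0 = (4, 1).
v_1 = A·v_0 = (0, 1).
v_2 = A·v_1 = (1, 1).

v_2 = (1, 1)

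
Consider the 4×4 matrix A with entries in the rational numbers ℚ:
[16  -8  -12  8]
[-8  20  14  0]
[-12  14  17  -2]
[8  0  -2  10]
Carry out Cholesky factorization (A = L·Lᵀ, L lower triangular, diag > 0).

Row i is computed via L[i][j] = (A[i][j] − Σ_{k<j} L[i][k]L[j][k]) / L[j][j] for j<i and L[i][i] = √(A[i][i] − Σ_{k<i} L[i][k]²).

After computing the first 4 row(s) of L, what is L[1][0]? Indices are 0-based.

L[1][0] = -2

Step 1: L[0][0] = √(16) = 4.
  L[1][0] = (-8) / L[0][0] = -2.
Step 2: L[1][1] = √(16) = 4.
  L[2][0] = (-12) / L[0][0] = -3.
  L[2][1] = (8) / L[1][1] = 2.
Step 3: L[2][2] = √(4) = 2.
  L[3][0] = (8) / L[0][0] = 2.
  L[3][1] = (4) / L[1][1] = 1.
  L[3][2] = (2) / L[2][2] = 1.
Step 4: L[3][3] = √(4) = 2.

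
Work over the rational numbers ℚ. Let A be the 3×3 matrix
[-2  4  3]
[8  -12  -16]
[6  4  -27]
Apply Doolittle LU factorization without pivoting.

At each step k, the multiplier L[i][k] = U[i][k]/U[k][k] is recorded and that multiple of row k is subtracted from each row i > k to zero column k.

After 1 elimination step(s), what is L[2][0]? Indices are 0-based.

L[2][0] = -3

[col 0] pivot -2
  R1 -= -4*R0 → (0, 4, -4)  (L[1][0] := -4)
  R2 -= -3*R0 → (0, 16, -18)  (L[2][0] := -3)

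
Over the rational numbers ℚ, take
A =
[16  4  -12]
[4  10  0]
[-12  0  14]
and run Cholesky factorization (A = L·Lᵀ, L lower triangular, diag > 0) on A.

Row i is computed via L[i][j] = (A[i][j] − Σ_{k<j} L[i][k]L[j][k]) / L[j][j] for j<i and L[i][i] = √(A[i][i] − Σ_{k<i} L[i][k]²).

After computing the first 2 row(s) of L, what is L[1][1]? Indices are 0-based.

Step 1: L[0][0] = √(16) = 4.
  L[1][0] = (4) / L[0][0] = 1.
Step 2: L[1][1] = √(9) = 3.

L[1][1] = 3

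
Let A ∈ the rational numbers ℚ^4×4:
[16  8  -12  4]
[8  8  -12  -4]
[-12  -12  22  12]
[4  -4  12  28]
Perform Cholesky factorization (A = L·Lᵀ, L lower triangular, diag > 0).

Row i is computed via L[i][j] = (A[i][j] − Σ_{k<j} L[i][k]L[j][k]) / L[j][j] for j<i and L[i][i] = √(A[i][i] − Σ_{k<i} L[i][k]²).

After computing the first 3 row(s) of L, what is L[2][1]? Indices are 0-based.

Step 1: L[0][0] = √(16) = 4.
  L[1][0] = (8) / L[0][0] = 2.
Step 2: L[1][1] = √(4) = 2.
  L[2][0] = (-12) / L[0][0] = -3.
  L[2][1] = (-6) / L[1][1] = -3.
Step 3: L[2][2] = √(4) = 2.

L[2][1] = -3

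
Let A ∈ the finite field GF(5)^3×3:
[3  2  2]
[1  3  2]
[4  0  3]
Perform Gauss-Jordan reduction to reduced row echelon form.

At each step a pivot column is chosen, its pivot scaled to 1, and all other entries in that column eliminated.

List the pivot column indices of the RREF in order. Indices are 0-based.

pivot columns: 0, 1, 2

[1] R0 /= 3  ⇒  (1, 4, 4)
     R1 -= 1·R0  ⇒  (0, 4, 3)
     R2 -= 4·R0  ⇒  (0, 4, 2)
[2] R1 /= 4  ⇒  (0, 1, 2)
     R0 -= 4·R1  ⇒  (1, 0, 1)
     R2 -= 4·R1  ⇒  (0, 0, 4)
[3] R2 /= 4  ⇒  (0, 0, 1)
     R0 -= 1·R2  ⇒  (1, 0, 0)
     R1 -= 2·R2  ⇒  (0, 1, 0)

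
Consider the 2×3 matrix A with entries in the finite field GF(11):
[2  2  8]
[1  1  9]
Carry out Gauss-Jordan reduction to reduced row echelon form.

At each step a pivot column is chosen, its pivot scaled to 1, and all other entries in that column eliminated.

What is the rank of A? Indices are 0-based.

step 1: normalize row 0 (÷2) = (1, 1, 4)
  row 1: subtract 1×row0 = (0, 0, 5)
skip col 1 (zero from row 1)
step 2: normalize row 1 (÷5) = (0, 0, 1)
  row 0: subtract 4×row1 = (1, 1, 0)

rank = 2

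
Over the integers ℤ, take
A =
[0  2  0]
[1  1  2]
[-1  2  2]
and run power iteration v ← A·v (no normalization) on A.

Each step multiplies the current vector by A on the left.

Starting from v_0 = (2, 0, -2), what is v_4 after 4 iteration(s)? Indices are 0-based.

v_4 = (-100, -190, -184)

v_0 = (2, 0, -2).
v_1 = A·v_0 = (0, -2, -6).
v_2 = A·v_1 = (-4, -14, -16).
v_3 = A·v_2 = (-28, -50, -56).
v_4 = A·v_3 = (-100, -190, -184).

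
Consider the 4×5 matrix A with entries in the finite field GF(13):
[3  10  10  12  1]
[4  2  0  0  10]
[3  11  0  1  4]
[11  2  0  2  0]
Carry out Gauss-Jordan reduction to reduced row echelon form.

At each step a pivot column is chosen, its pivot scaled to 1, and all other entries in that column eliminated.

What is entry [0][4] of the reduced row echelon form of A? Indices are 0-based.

step 1: normalize row 0 (÷3) = (1, 12, 12, 4, 9)
  row 1: subtract 4×row0 = (0, 6, 4, 10, 0)
  row 2: subtract 3×row0 = (0, 1, 3, 2, 3)
  row 3: subtract 11×row0 = (0, 0, 11, 10, 5)
step 2: normalize row 1 (÷6) = (0, 1, 5, 6, 0)
  row 0: subtract 12×row1 = (1, 0, 4, 10, 9)
  row 2: subtract 1×row1 = (0, 0, 11, 9, 3)
step 3: normalize row 2 (÷11) = (0, 0, 1, 2, 5)
  row 0: subtract 4×row2 = (1, 0, 0, 2, 2)
  row 1: subtract 5×row2 = (0, 1, 0, 9, 1)
  row 3: subtract 11×row2 = (0, 0, 0, 1, 2)
step 4: normalize row 3 (÷1) = (0, 0, 0, 1, 2)
  row 0: subtract 2×row3 = (1, 0, 0, 0, 11)
  row 1: subtract 9×row3 = (0, 1, 0, 0, 9)
  row 2: subtract 2×row3 = (0, 0, 1, 0, 1)

M[0][4] = 11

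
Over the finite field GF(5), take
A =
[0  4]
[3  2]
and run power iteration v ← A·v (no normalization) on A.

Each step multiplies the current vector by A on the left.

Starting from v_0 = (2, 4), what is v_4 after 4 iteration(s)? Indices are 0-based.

v_4 = (0, 2)

v_0 = (2, 4).
v_1 = A·v_0 = (1, 4).
v_2 = A·v_1 = (1, 1).
v_3 = A·v_2 = (4, 0).
v_4 = A·v_3 = (0, 2).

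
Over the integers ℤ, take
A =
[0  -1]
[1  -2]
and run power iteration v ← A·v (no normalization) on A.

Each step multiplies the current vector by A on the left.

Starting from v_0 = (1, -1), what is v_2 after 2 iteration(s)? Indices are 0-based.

v_0 = (1, -1).
v_1 = A·v_0 = (1, 3).
v_2 = A·v_1 = (-3, -5).

v_2 = (-3, -5)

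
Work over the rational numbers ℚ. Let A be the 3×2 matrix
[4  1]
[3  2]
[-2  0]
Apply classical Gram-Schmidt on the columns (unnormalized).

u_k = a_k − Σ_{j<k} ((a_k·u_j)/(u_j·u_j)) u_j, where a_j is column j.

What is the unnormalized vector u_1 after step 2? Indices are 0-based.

u_1 = (-11/29, 28/29, 20/29)

Step 1: u_0 = a_0 = (4, 3, -2).
Step 2: u_1 = a_1 − (10/29)·u_0 = (-11/29, 28/29, 20/29).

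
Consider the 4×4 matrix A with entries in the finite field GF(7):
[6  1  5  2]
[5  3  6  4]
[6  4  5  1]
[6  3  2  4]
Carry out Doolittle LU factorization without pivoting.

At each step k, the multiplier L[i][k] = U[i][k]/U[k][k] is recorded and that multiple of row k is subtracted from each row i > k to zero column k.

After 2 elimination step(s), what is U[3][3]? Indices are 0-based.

U[3][3] = 2

[col 0] pivot 6
  R1 -= 2*R0 → (0, 1, 3, 0)  (L[1][0] := 2)
  R2 -= 1*R0 → (0, 3, 0, 6)  (L[2][0] := 1)
  R3 -= 1*R0 → (0, 2, 4, 2)  (L[3][0] := 1)
[col 1] pivot 1
  R2 -= 3*R1 → (0, 0, 5, 6)  (L[2][1] := 3)
  R3 -= 2*R1 → (0, 0, 5, 2)  (L[3][1] := 2)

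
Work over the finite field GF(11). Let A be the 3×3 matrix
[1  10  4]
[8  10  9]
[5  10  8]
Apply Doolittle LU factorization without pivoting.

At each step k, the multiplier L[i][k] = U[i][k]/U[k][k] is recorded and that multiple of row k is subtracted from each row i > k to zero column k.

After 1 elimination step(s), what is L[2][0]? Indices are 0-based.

L[2][0] = 5

Step 1: pivot at (0,0) is 1.
  row1 ← row1 − (8)·row0  ⇒  L[1][0]=8, U row1=(0, 7, 10)
  row2 ← row2 − (5)·row0  ⇒  L[2][0]=5, U row2=(0, 4, 10)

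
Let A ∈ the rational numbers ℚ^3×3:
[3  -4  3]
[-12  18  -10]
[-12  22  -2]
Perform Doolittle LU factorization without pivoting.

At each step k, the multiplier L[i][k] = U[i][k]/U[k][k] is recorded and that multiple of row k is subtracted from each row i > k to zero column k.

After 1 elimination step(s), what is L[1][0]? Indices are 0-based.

[col 0] pivot 3
  R1 -= -4*R0 → (0, 2, 2)  (L[1][0] := -4)
  R2 -= -4*R0 → (0, 6, 10)  (L[2][0] := -4)

L[1][0] = -4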